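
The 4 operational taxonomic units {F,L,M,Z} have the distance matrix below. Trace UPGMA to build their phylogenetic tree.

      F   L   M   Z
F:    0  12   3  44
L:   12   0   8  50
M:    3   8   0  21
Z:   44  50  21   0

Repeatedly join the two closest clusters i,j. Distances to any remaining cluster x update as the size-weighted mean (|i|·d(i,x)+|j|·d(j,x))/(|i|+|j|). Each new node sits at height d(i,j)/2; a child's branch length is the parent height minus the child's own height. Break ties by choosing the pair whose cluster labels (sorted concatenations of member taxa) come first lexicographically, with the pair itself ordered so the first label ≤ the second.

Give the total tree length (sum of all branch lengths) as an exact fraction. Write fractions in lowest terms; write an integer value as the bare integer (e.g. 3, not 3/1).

269/6

iteration 1: select F,M (d=3); attach at lengths (3/2, 3/2); label the merged cluster FM
  updated: d(FM,L)=10, d(FM,Z)=65/2
iteration 2: select FM,L (d=10); attach at lengths (7/2, 5); label the merged cluster FLM
  updated: d(FLM,Z)=115/3
iteration 3: select FLM,Z (d=115/3); attach at lengths (85/6, 115/6); label the merged cluster FLMZ
final tree: (((F:3/2,M:3/2):7/2,L:5):85/6,Z:115/6)
total length: 269/6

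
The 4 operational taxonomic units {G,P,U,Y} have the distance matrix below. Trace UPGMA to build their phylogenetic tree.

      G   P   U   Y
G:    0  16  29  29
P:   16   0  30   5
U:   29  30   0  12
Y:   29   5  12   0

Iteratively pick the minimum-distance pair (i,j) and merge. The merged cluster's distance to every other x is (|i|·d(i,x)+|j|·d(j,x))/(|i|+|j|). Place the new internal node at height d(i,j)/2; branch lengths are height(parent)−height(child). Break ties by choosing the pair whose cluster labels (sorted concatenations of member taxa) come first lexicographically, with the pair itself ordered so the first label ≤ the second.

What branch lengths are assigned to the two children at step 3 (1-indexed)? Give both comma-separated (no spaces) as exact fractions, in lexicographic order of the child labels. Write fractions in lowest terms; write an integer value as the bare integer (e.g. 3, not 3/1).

37/3,11/6

1. join P+Y (d=5) ⇒ PY; edges |P|=5/2, |Y|=5/2
  updated: d(G,PY)=45/2, d(PY,U)=21
2. join PY+U (d=21) ⇒ PUY; edges |PY|=8, |U|=21/2
  updated: d(G,PUY)=74/3
3. join G+PUY (d=74/3) ⇒ GPUY; edges |G|=37/3, |PUY|=11/6
final tree: (G:37/3,((P:5/2,Y:5/2):8,U:21/2):11/6)
total length: 113/3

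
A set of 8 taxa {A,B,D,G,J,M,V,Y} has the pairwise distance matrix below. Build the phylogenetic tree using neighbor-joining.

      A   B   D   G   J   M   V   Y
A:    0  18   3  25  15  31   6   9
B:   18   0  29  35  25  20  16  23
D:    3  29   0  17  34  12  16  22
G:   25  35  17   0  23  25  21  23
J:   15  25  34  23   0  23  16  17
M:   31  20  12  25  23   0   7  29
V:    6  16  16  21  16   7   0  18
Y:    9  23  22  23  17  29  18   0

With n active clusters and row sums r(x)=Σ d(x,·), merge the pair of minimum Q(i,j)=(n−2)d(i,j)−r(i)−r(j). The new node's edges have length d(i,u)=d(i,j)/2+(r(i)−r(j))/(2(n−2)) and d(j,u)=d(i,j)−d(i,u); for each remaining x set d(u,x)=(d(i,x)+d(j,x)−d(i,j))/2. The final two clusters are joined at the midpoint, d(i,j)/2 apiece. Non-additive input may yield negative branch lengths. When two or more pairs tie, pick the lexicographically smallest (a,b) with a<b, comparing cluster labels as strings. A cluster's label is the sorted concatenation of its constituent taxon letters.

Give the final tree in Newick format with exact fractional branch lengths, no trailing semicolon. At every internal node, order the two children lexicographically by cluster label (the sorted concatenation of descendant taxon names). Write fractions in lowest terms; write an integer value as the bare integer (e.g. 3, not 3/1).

(((((A:-2/3,D:11/3):99/16,(B:385/32,(M:143/20,V:-3/20):79/32):51/16):7/4,G:213/16):19/16,J:19/2):15/4,Y:15/4)

step 1: merge (A,D) at d=3, Q=-222; branch lengths A→-2/3, D→11/3; new cluster AD
  updated: d(AD,B)=22, d(AD,G)=39/2, d(AD,J)=23, d(AD,M)=20, d(AD,V)=19/2, d(AD,Y)=14
step 2: merge (M,V) at d=7, Q=-353/2; branch lengths M→143/20, V→-3/20; new cluster MV
  updated: d(AD,MV)=45/4, d(B,MV)=29/2, d(G,MV)=39/2, d(J,MV)=16, d(MV,Y)=20
step 3: merge (B,MV) at d=29/2, Q=-571/4; branch lengths B→385/32, MV→79/32; new cluster BMV
  updated: d(AD,BMV)=75/8, d(BMV,G)=20, d(BMV,J)=53/4, d(BMV,Y)=57/4
step 4: merge (AD,BMV) at d=75/8, Q=-757/8; branch lengths AD→99/16, BMV→51/16; new cluster ABDMV
  updated: d(ABDMV,G)=241/16, d(ABDMV,J)=215/16, d(ABDMV,Y)=151/16
step 5: merge (ABDMV,G) at d=241/16, Q=-551/8; branch lengths ABDMV→7/4, G→213/16; new cluster ABDGMV
  updated: d(ABDGMV,J)=171/16, d(ABDGMV,Y)=139/16
step 6: merge (ABDGMV,J) at d=171/16, Q=-291/8; branch lengths ABDGMV→19/16, J→19/2; new cluster ABDGJMV
  updated: d(ABDGJMV,Y)=15/2
step 7: merge (ABDGJMV,Y) at d=15/2; branch lengths ABDGJMV→15/4, Y→15/4; new cluster ABDGJMVY
final tree: (((((A:-2/3,D:11/3):99/16,(B:385/32,(M:143/20,V:-3/20):79/32):51/16):7/4,G:213/16):19/16,J:19/2):15/4,Y:15/4)
total length: 537/8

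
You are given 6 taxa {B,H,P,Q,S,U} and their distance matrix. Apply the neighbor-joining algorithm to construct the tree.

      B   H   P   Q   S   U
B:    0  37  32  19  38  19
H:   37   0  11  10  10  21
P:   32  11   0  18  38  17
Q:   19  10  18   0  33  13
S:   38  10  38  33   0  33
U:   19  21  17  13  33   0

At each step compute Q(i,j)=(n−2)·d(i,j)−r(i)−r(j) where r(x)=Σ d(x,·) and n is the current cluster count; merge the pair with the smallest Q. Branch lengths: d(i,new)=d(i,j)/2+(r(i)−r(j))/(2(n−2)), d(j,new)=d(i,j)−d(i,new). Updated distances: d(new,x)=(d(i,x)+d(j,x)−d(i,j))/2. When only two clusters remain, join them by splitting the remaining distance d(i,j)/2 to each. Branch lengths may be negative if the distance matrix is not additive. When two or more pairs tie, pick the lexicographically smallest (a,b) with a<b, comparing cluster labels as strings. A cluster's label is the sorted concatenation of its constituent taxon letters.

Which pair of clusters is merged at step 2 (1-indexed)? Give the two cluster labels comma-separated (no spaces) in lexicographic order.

step 1: merge (H,S) at d=10, Q=-201; branch lengths H→-23/8, S→103/8; new cluster HS
  updated: d(B,HS)=65/2, d(HS,P)=39/2, d(HS,Q)=33/2, d(HS,U)=22
step 2: merge (HS,P) at d=39/2, Q=-237/2; branch lengths HS→125/12, P→109/12; new cluster HPS
  updated: d(B,HPS)=45/2, d(HPS,Q)=15/2, d(HPS,U)=39/4
step 3: merge (B,U) at d=19, Q=-257/4; branch lengths B→227/16, U→77/16; new cluster BU
  updated: d(BU,HPS)=53/8, d(BU,Q)=13/2
step 4: merge (BU,HPS) at d=53/8, Q=-165/8; branch lengths BU→45/16, HPS→61/16; new cluster BHPSU
  updated: d(BHPSU,Q)=59/16
step 5: merge (BHPSU,Q) at d=59/16; branch lengths BHPSU→59/32, Q→59/32; new cluster BHPQSU
final tree: (((B:227/16,U:77/16):45/16,((H:-23/8,S:103/8):125/12,P:109/12):61/16):59/32,Q:59/32)
total length: 941/16

HS,P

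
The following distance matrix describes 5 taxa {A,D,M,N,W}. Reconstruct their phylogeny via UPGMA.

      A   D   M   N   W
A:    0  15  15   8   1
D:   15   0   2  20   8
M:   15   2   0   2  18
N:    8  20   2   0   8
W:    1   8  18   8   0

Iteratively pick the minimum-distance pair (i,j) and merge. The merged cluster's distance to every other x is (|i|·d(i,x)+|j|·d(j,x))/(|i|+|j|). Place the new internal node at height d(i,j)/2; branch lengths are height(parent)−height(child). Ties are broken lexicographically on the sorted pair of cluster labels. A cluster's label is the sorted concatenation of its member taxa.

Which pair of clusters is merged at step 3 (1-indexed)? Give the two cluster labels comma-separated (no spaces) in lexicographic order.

AW,N

step 1: merge (A,W) at d=1; branch lengths A→1/2, W→1/2; new cluster AW
  updated: d(AW,D)=23/2, d(AW,M)=33/2, d(AW,N)=8
step 2: merge (D,M) at d=2; branch lengths D→1, M→1; new cluster DM
  updated: d(AW,DM)=14, d(DM,N)=11
step 3: merge (AW,N) at d=8; branch lengths AW→7/2, N→4; new cluster ANW
  updated: d(ANW,DM)=13
step 4: merge (ANW,DM) at d=13; branch lengths ANW→5/2, DM→11/2; new cluster ADMNW
final tree: (((A:1/2,W:1/2):7/2,N:4):5/2,(D:1,M:1):11/2)
total length: 37/2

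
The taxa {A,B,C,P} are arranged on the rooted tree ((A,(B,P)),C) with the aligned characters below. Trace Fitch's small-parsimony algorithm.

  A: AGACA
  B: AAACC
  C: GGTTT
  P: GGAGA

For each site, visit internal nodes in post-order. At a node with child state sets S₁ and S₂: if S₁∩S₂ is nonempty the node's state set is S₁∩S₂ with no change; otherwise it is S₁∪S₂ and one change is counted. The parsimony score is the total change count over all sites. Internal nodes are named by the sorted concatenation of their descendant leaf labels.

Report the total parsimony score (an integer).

site 0, node BP: B={A} ∪ P={G} → {A,G} (+1)
site 0, node ABP: A={A} ∩ BP={A,G} → {A} (+0)
site 0, node ABCP: ABP={A} ∪ C={G} → {A,G} (+1)
site 1, node BP: B={A} ∪ P={G} → {A,G} (+1)
site 1, node ABP: A={G} ∩ BP={A,G} → {G} (+0)
site 1, node ABCP: ABP={G} ∩ C={G} → {G} (+0)
site 2, node BP: B={A} ∩ P={A} → {A} (+0)
site 2, node ABP: A={A} ∩ BP={A} → {A} (+0)
site 2, node ABCP: ABP={A} ∪ C={T} → {A,T} (+1)
site 3, node BP: B={C} ∪ P={G} → {C,G} (+1)
site 3, node ABP: A={C} ∩ BP={C,G} → {C} (+0)
site 3, node ABCP: ABP={C} ∪ C={T} → {C,T} (+1)
site 4, node BP: B={C} ∪ P={A} → {A,C} (+1)
site 4, node ABP: A={A} ∩ BP={A,C} → {A} (+0)
site 4, node ABCP: ABP={A} ∪ C={T} → {A,T} (+1)
per-site changes: [2, 1, 1, 2, 2]; total = 8

8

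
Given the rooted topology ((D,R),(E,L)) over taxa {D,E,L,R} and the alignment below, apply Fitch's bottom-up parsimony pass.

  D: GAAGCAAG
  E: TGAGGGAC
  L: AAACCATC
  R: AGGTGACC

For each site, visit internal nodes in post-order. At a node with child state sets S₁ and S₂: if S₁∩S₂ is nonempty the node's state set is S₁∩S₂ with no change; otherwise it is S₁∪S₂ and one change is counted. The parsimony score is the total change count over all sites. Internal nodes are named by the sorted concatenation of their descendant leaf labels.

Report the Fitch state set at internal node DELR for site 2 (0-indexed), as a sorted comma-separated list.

A

DR@0: {G} ∪ {A} = {A,G} (union, +1)
EL@0: {T} ∪ {A} = {A,T} (union, +1)
DELR@0: {A,G} ∩ {A,T} = {A} (intersection, +0)
DR@1: {A} ∪ {G} = {A,G} (union, +1)
EL@1: {G} ∪ {A} = {A,G} (union, +1)
DELR@1: {A,G} ∩ {A,G} = {A,G} (intersection, +0)
DR@2: {A} ∪ {G} = {A,G} (union, +1)
EL@2: {A} ∩ {A} = {A} (intersection, +0)
DELR@2: {A,G} ∩ {A} = {A} (intersection, +0)
DR@3: {G} ∪ {T} = {G,T} (union, +1)
EL@3: {G} ∪ {C} = {C,G} (union, +1)
DELR@3: {G,T} ∩ {C,G} = {G} (intersection, +0)
DR@4: {C} ∪ {G} = {C,G} (union, +1)
EL@4: {G} ∪ {C} = {C,G} (union, +1)
DELR@4: {C,G} ∩ {C,G} = {C,G} (intersection, +0)
DR@5: {A} ∩ {A} = {A} (intersection, +0)
EL@5: {G} ∪ {A} = {A,G} (union, +1)
DELR@5: {A} ∩ {A,G} = {A} (intersection, +0)
DR@6: {A} ∪ {C} = {A,C} (union, +1)
EL@6: {A} ∪ {T} = {A,T} (union, +1)
DELR@6: {A,C} ∩ {A,T} = {A} (intersection, +0)
DR@7: {G} ∪ {C} = {C,G} (union, +1)
EL@7: {C} ∩ {C} = {C} (intersection, +0)
DELR@7: {C,G} ∩ {C} = {C} (intersection, +0)
per-site changes: [2, 2, 1, 2, 2, 1, 2, 1]; total = 13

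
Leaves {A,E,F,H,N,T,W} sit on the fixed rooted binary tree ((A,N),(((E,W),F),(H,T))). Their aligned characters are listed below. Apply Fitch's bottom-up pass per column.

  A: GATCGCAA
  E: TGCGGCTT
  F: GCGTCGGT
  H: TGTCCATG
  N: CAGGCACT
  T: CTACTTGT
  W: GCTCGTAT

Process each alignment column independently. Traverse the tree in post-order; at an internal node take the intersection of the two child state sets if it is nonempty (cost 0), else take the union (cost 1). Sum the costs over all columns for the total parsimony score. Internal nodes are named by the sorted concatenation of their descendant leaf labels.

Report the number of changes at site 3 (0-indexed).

[col 0] AN: children A:{G}, N:{C} ∪→ {C,G}; cost 1
[col 0] EW: children E:{T}, W:{G} ∪→ {G,T}; cost 1
[col 0] EFW: children EW:{G,T}, F:{G} ∩→ {G}; cost 0
[col 0] HT: children H:{T}, T:{C} ∪→ {C,T}; cost 1
[col 0] EFHTW: children EFW:{G}, HT:{C,T} ∪→ {C,G,T}; cost 1
[col 0] AEFHNTW: children AN:{C,G}, EFHTW:{C,G,T} ∩→ {C,G}; cost 0
[col 1] AN: children A:{A}, N:{A} ∩→ {A}; cost 0
[col 1] EW: children E:{G}, W:{C} ∪→ {C,G}; cost 1
[col 1] EFW: children EW:{C,G}, F:{C} ∩→ {C}; cost 0
[col 1] HT: children H:{G}, T:{T} ∪→ {G,T}; cost 1
[col 1] EFHTW: children EFW:{C}, HT:{G,T} ∪→ {C,G,T}; cost 1
[col 1] AEFHNTW: children AN:{A}, EFHTW:{C,G,T} ∪→ {A,C,G,T}; cost 1
[col 2] AN: children A:{T}, N:{G} ∪→ {G,T}; cost 1
[col 2] EW: children E:{C}, W:{T} ∪→ {C,T}; cost 1
[col 2] EFW: children EW:{C,T}, F:{G} ∪→ {C,G,T}; cost 1
[col 2] HT: children H:{T}, T:{A} ∪→ {A,T}; cost 1
[col 2] EFHTW: children EFW:{C,G,T}, HT:{A,T} ∩→ {T}; cost 0
[col 2] AEFHNTW: children AN:{G,T}, EFHTW:{T} ∩→ {T}; cost 0
[col 3] AN: children A:{C}, N:{G} ∪→ {C,G}; cost 1
[col 3] EW: children E:{G}, W:{C} ∪→ {C,G}; cost 1
[col 3] EFW: children EW:{C,G}, F:{T} ∪→ {C,G,T}; cost 1
[col 3] HT: children H:{C}, T:{C} ∩→ {C}; cost 0
[col 3] EFHTW: children EFW:{C,G,T}, HT:{C} ∩→ {C}; cost 0
[col 3] AEFHNTW: children AN:{C,G}, EFHTW:{C} ∩→ {C}; cost 0
[col 4] AN: children A:{G}, N:{C} ∪→ {C,G}; cost 1
[col 4] EW: children E:{G}, W:{G} ∩→ {G}; cost 0
[col 4] EFW: children EW:{G}, F:{C} ∪→ {C,G}; cost 1
[col 4] HT: children H:{C}, T:{T} ∪→ {C,T}; cost 1
[col 4] EFHTW: children EFW:{C,G}, HT:{C,T} ∩→ {C}; cost 0
[col 4] AEFHNTW: children AN:{C,G}, EFHTW:{C} ∩→ {C}; cost 0
[col 5] AN: children A:{C}, N:{A} ∪→ {A,C}; cost 1
[col 5] EW: children E:{C}, W:{T} ∪→ {C,T}; cost 1
[col 5] EFW: children EW:{C,T}, F:{G} ∪→ {C,G,T}; cost 1
[col 5] HT: children H:{A}, T:{T} ∪→ {A,T}; cost 1
[col 5] EFHTW: children EFW:{C,G,T}, HT:{A,T} ∩→ {T}; cost 0
[col 5] AEFHNTW: children AN:{A,C}, EFHTW:{T} ∪→ {A,C,T}; cost 1
[col 6] AN: children A:{A}, N:{C} ∪→ {A,C}; cost 1
[col 6] EW: children E:{T}, W:{A} ∪→ {A,T}; cost 1
[col 6] EFW: children EW:{A,T}, F:{G} ∪→ {A,G,T}; cost 1
[col 6] HT: children H:{T}, T:{G} ∪→ {G,T}; cost 1
[col 6] EFHTW: children EFW:{A,G,T}, HT:{G,T} ∩→ {G,T}; cost 0
[col 6] AEFHNTW: children AN:{A,C}, EFHTW:{G,T} ∪→ {A,C,G,T}; cost 1
[col 7] AN: children A:{A}, N:{T} ∪→ {A,T}; cost 1
[col 7] EW: children E:{T}, W:{T} ∩→ {T}; cost 0
[col 7] EFW: children EW:{T}, F:{T} ∩→ {T}; cost 0
[col 7] HT: children H:{G}, T:{T} ∪→ {G,T}; cost 1
[col 7] EFHTW: children EFW:{T}, HT:{G,T} ∩→ {T}; cost 0
[col 7] AEFHNTW: children AN:{A,T}, EFHTW:{T} ∩→ {T}; cost 0
per-site changes: [4, 4, 4, 3, 3, 5, 5, 2]; total = 30

3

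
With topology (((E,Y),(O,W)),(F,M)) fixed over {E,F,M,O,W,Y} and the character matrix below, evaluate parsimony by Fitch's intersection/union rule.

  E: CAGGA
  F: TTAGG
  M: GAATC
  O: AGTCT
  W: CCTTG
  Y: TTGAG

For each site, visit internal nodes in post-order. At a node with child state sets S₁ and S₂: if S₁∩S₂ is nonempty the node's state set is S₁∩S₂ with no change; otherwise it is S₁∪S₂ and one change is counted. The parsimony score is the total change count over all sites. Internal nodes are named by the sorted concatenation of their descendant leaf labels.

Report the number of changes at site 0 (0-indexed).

4

EY@0: {C} ∪ {T} = {C,T} (union, +1)
OW@0: {A} ∪ {C} = {A,C} (union, +1)
EOWY@0: {C,T} ∩ {A,C} = {C} (intersection, +0)
FM@0: {T} ∪ {G} = {G,T} (union, +1)
EFMOWY@0: {C} ∪ {G,T} = {C,G,T} (union, +1)
EY@1: {A} ∪ {T} = {A,T} (union, +1)
OW@1: {G} ∪ {C} = {C,G} (union, +1)
EOWY@1: {A,T} ∪ {C,G} = {A,C,G,T} (union, +1)
FM@1: {T} ∪ {A} = {A,T} (union, +1)
EFMOWY@1: {A,C,G,T} ∩ {A,T} = {A,T} (intersection, +0)
EY@2: {G} ∩ {G} = {G} (intersection, +0)
OW@2: {T} ∩ {T} = {T} (intersection, +0)
EOWY@2: {G} ∪ {T} = {G,T} (union, +1)
FM@2: {A} ∩ {A} = {A} (intersection, +0)
EFMOWY@2: {G,T} ∪ {A} = {A,G,T} (union, +1)
EY@3: {G} ∪ {A} = {A,G} (union, +1)
OW@3: {C} ∪ {T} = {C,T} (union, +1)
EOWY@3: {A,G} ∪ {C,T} = {A,C,G,T} (union, +1)
FM@3: {G} ∪ {T} = {G,T} (union, +1)
EFMOWY@3: {A,C,G,T} ∩ {G,T} = {G,T} (intersection, +0)
EY@4: {A} ∪ {G} = {A,G} (union, +1)
OW@4: {T} ∪ {G} = {G,T} (union, +1)
EOWY@4: {A,G} ∩ {G,T} = {G} (intersection, +0)
FM@4: {G} ∪ {C} = {C,G} (union, +1)
EFMOWY@4: {G} ∩ {C,G} = {G} (intersection, +0)
per-site changes: [4, 4, 2, 4, 3]; total = 17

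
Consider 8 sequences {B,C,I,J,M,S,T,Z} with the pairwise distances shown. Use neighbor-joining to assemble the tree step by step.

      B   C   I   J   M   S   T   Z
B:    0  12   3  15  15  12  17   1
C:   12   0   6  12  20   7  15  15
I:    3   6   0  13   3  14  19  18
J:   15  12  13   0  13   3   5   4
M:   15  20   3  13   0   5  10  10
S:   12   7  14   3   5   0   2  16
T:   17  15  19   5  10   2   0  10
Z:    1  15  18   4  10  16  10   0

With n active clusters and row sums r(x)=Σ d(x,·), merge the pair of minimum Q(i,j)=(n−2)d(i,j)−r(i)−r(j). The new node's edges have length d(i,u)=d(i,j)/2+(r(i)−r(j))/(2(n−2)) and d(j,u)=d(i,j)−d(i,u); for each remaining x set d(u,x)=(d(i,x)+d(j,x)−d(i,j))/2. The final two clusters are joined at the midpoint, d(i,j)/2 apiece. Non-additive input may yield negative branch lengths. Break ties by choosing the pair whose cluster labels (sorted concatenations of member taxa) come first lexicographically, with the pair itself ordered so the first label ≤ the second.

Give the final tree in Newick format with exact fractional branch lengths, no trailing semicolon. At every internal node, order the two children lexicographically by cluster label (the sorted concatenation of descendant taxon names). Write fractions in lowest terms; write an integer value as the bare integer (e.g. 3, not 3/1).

iteration 1: select B,Z (d=1, Q=-143); attach at lengths (7/12, 5/12); label the merged cluster BZ
  updated: d(BZ,C)=13, d(BZ,I)=10, d(BZ,J)=9, d(BZ,M)=12, d(BZ,S)=27/2, d(BZ,T)=13
iteration 2: select I,M (d=3, Q=-113); attach at lengths (17/10, 13/10); label the merged cluster IM
  updated: d(BZ,IM)=19/2, d(C,IM)=23/2, d(IM,J)=23/2, d(IM,S)=8, d(IM,T)=13
iteration 3: select BZ,IM (d=19/2, Q=-147/2); attach at lengths (85/16, 67/16); label the merged cluster BIMZ
  updated: d(BIMZ,C)=15/2, d(BIMZ,J)=11/2, d(BIMZ,S)=6, d(BIMZ,T)=33/4
iteration 4: select BIMZ,C (d=15/2, Q=-185/4); attach at lengths (11/8, 49/8); label the merged cluster BCIMZ
  updated: d(BCIMZ,J)=5, d(BCIMZ,S)=11/4, d(BCIMZ,T)=63/8
iteration 5: select BCIMZ,J (d=5, Q=-149/8); attach at lengths (101/32, 59/32); label the merged cluster BCIJMZ
  updated: d(BCIJMZ,S)=3/8, d(BCIJMZ,T)=63/16
iteration 6: select BCIJMZ,S (d=3/8, Q=-101/16); attach at lengths (37/32, -25/32); label the merged cluster BCIJMSZ
  updated: d(BCIJMSZ,T)=89/32
iteration 7: select BCIJMSZ,T (d=89/32); attach at lengths (89/64, 89/64); label the merged cluster BCIJMSTZ
final tree: ((((((B:7/12,Z:5/12):85/16,(I:17/10,M:13/10):67/16):11/8,C:49/8):101/32,J:59/32):37/32,S:-25/32):89/64,T:89/64)
total length: 933/32

((((((B:7/12,Z:5/12):85/16,(I:17/10,M:13/10):67/16):11/8,C:49/8):101/32,J:59/32):37/32,S:-25/32):89/64,T:89/64)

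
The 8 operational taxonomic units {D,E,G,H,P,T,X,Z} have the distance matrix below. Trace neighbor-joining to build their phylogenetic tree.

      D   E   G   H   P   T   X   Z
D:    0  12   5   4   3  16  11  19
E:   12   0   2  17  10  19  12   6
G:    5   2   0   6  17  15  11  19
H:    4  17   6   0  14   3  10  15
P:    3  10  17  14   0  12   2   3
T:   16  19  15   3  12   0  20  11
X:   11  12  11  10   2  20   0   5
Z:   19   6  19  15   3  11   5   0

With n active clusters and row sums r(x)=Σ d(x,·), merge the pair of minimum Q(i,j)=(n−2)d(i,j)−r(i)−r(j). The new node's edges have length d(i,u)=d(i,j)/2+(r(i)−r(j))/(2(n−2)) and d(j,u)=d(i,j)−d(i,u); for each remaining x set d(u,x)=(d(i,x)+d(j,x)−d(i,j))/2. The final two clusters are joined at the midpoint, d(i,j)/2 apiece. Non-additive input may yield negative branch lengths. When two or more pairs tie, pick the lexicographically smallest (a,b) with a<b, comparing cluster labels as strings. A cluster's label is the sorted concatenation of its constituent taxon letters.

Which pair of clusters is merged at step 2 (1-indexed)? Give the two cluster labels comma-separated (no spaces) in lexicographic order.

E,G

1. join H+T (d=3, Q=-147) ⇒ HT; edges |H|=-3/4, |T|=15/4
  updated: d(D,HT)=17/2, d(E,HT)=33/2, d(G,HT)=9, d(HT,P)=23/2, d(HT,X)=27/2, d(HT,Z)=23/2
2. join E+G (d=2, Q=-223/2) ⇒ EG; edges |E|=11/20, |G|=29/20
  updated: d(D,EG)=15/2, d(EG,HT)=47/4, d(EG,P)=25/2, d(EG,X)=21/2, d(EG,Z)=23/2
3. join D+EG (d=15/2, Q=-291/4) ⇒ DEG; edges |D|=101/32, |EG|=139/32
  updated: d(DEG,HT)=51/8, d(DEG,P)=4, d(DEG,X)=7, d(DEG,Z)=23/2
4. join DEG+HT (d=51/8, Q=-421/8) ⇒ DEGHT; edges |DEG|=41/48, |HT|=265/48
  updated: d(DEGHT,P)=73/16, d(DEGHT,X)=113/16, d(DEGHT,Z)=133/16
5. join DEGHT+P (d=73/16, Q=-163/8) ⇒ DEGHPT; edges |DEGHT|=39/8, |P|=-5/16
  updated: d(DEGHPT,X)=9/4, d(DEGHPT,Z)=27/8
6. join DEGHPT+X (d=9/4, Q=-85/8) ⇒ DEGHPTX; edges |DEGHPT|=5/16, |X|=31/16
  updated: d(DEGHPTX,Z)=49/16
7. join DEGHPTX+Z (d=49/16) ⇒ DEGHPTXZ; edges |DEGHPTX|=49/32, |Z|=49/32
final tree: (((((D:101/32,(E:11/20,G:29/20):139/32):41/48,(H:-3/4,T:15/4):265/48):39/8,P:-5/16):5/16,X:31/16):49/32,Z:49/32)
total length: 115/4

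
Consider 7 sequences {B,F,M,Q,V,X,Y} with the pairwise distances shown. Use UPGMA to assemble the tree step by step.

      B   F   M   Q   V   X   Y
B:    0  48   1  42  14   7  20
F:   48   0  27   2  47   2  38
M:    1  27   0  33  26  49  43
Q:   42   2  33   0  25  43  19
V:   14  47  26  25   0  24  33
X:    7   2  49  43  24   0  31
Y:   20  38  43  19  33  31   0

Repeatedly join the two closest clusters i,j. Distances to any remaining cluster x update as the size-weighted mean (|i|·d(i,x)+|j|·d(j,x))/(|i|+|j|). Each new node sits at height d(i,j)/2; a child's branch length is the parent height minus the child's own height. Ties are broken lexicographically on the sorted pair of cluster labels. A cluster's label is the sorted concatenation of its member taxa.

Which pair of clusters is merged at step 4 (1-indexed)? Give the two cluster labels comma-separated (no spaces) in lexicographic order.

FQ,X

1. join B+M (d=1) ⇒ BM; edges |B|=1/2, |M|=1/2
  updated: d(BM,F)=75/2, d(BM,Q)=75/2, d(BM,V)=20, d(BM,X)=28, d(BM,Y)=63/2
2. join F+Q (d=2) ⇒ FQ; edges |F|=1, |Q|=1
  updated: d(BM,FQ)=75/2, d(FQ,V)=36, d(FQ,X)=45/2, d(FQ,Y)=57/2
3. join BM+V (d=20) ⇒ BMV; edges |BM|=19/2, |V|=10
  updated: d(BMV,FQ)=37, d(BMV,X)=80/3, d(BMV,Y)=32
4. join FQ+X (d=45/2) ⇒ FQX; edges |FQ|=41/4, |X|=45/4
  updated: d(BMV,FQX)=302/9, d(FQX,Y)=88/3
5. join FQX+Y (d=88/3) ⇒ FQXY; edges |FQX|=41/12, |Y|=44/3
  updated: d(BMV,FQXY)=199/6
6. join BMV+FQXY (d=199/6) ⇒ BFMQVXY; edges |BMV|=79/12, |FQXY|=23/12
final tree: (((B:1/2,M:1/2):19/2,V:10):79/12,(((F:1,Q:1):41/4,X:45/4):41/12,Y:44/3):23/12)
total length: 847/12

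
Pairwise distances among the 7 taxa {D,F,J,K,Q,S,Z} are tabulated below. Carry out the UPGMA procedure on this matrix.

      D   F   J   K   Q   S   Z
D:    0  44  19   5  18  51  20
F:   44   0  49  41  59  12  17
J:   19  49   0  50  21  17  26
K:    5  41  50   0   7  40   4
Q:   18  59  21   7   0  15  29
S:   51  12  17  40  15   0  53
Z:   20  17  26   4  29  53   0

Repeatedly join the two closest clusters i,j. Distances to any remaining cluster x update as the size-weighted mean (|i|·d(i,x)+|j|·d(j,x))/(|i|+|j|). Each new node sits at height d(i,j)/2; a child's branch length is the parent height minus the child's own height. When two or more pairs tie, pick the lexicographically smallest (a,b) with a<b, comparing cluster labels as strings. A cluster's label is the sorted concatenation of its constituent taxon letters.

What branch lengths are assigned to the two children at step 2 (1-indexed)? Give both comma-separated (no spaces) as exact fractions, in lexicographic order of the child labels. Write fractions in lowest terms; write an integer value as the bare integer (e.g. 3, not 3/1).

6,6

step 1: merge (K,Z) at d=4; branch lengths K→2, Z→2; new cluster KZ
  updated: d(D,KZ)=25/2, d(F,KZ)=29, d(J,KZ)=38, d(KZ,Q)=18, d(KZ,S)=93/2
step 2: merge (F,S) at d=12; branch lengths F→6, S→6; new cluster FS
  updated: d(D,FS)=95/2, d(FS,J)=33, d(FS,KZ)=151/4, d(FS,Q)=37
step 3: merge (D,KZ) at d=25/2; branch lengths D→25/4, KZ→17/4; new cluster DKZ
  updated: d(DKZ,FS)=41, d(DKZ,J)=95/3, d(DKZ,Q)=18
step 4: merge (DKZ,Q) at d=18; branch lengths DKZ→11/4, Q→9; new cluster DKQZ
  updated: d(DKQZ,FS)=40, d(DKQZ,J)=29
step 5: merge (DKQZ,J) at d=29; branch lengths DKQZ→11/2, J→29/2; new cluster DJKQZ
  updated: d(DJKQZ,FS)=193/5
step 6: merge (DJKQZ,FS) at d=193/5; branch lengths DJKQZ→24/5, FS→133/10; new cluster DFJKQSZ
final tree: ((((D:25/4,(K:2,Z:2):17/4):11/4,Q:9):11/2,J:29/2):24/5,(F:6,S:6):133/10)
total length: 1527/20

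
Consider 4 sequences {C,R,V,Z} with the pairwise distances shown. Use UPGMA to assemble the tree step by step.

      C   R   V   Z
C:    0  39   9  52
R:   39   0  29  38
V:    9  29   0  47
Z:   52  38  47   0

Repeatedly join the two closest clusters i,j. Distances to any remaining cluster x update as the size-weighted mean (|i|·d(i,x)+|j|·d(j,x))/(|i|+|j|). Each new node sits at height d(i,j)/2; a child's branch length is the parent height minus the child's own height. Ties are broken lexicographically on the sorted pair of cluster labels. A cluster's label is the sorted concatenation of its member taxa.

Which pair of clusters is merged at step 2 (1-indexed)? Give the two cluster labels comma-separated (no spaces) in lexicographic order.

1. join C+V (d=9) ⇒ CV; edges |C|=9/2, |V|=9/2
  updated: d(CV,R)=34, d(CV,Z)=99/2
2. join CV+R (d=34) ⇒ CRV; edges |CV|=25/2, |R|=17
  updated: d(CRV,Z)=137/3
3. join CRV+Z (d=137/3) ⇒ CRVZ; edges |CRV|=35/6, |Z|=137/6
final tree: (((C:9/2,V:9/2):25/2,R:17):35/6,Z:137/6)
total length: 403/6

CV,R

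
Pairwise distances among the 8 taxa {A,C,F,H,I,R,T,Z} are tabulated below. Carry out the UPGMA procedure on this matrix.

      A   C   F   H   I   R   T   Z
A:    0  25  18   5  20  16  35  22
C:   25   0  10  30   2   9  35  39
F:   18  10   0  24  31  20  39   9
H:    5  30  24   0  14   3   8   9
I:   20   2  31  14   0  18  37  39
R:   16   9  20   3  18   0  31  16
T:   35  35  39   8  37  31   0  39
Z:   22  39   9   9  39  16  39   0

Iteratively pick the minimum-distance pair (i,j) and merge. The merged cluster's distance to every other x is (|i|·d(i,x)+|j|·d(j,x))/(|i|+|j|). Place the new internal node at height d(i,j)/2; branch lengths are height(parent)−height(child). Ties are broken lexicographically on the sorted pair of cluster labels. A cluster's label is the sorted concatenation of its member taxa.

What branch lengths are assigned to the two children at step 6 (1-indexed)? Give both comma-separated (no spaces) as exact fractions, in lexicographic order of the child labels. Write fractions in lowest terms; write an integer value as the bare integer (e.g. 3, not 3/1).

8/3,43/4

iteration 1: select C,I (d=2); attach at lengths (1, 1); label the merged cluster CI
  updated: d(A,CI)=45/2, d(CI,F)=41/2, d(CI,H)=22, d(CI,R)=27/2, d(CI,T)=36, d(CI,Z)=39
iteration 2: select H,R (d=3); attach at lengths (3/2, 3/2); label the merged cluster HR
  updated: d(A,HR)=21/2, d(CI,HR)=71/4, d(F,HR)=22, d(HR,T)=39/2, d(HR,Z)=25/2
iteration 3: select F,Z (d=9); attach at lengths (9/2, 9/2); label the merged cluster FZ
  updated: d(A,FZ)=20, d(CI,FZ)=119/4, d(FZ,HR)=69/4, d(FZ,T)=39
iteration 4: select A,HR (d=21/2); attach at lengths (21/4, 15/4); label the merged cluster AHR
  updated: d(AHR,CI)=58/3, d(AHR,FZ)=109/6, d(AHR,T)=74/3
iteration 5: select AHR,FZ (d=109/6); attach at lengths (23/6, 55/12); label the merged cluster AFHRZ
  updated: d(AFHRZ,CI)=47/2, d(AFHRZ,T)=152/5
iteration 6: select AFHRZ,CI (d=47/2); attach at lengths (8/3, 43/4); label the merged cluster ACFHIRZ
  updated: d(ACFHIRZ,T)=32
iteration 7: select ACFHIRZ,T (d=32); attach at lengths (17/4, 16); label the merged cluster ACFHIRTZ
final tree: ((((A:21/4,(H:3/2,R:3/2):15/4):23/6,(F:9/2,Z:9/2):55/12):8/3,(C:1,I:1):43/4):17/4,T:16)
total length: 781/12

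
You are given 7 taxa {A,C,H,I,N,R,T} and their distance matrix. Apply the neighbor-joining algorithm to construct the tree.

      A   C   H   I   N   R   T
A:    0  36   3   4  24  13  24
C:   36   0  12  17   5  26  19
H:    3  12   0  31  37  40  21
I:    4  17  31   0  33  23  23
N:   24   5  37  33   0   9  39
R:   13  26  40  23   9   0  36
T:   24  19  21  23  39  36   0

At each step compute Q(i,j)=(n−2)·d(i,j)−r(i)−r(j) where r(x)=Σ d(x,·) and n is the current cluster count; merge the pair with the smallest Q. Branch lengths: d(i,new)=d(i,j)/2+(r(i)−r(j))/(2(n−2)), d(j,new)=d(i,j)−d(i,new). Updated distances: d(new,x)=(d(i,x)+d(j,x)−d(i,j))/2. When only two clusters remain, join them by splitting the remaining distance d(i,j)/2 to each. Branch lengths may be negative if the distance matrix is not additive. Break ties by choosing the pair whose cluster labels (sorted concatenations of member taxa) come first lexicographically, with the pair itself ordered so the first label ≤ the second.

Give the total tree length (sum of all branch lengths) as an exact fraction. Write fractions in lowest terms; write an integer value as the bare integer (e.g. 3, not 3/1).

step 1: merge (N,R) at d=9, Q=-249; branch lengths N→9/2, R→9/2; new cluster NR
  updated: d(A,NR)=14, d(C,NR)=11, d(H,NR)=34, d(I,NR)=47/2, d(NR,T)=33
step 2: merge (A,H) at d=3, Q=-170; branch lengths A→-1, H→4; new cluster AH
  updated: d(AH,C)=45/2, d(AH,I)=16, d(AH,NR)=45/2, d(AH,T)=21
step 3: merge (C,NR) at d=11, Q=-253/2; branch lengths C→25/12, NR→107/12; new cluster CNR
  updated: d(AH,CNR)=17, d(CNR,I)=59/4, d(CNR,T)=41/2
step 4: merge (AH,T) at d=21, Q=-153/2; branch lengths AH→63/8, T→105/8; new cluster AHT
  updated: d(AHT,CNR)=33/4, d(AHT,I)=9
step 5: merge (AHT,CNR) at d=33/4, Q=-32; branch lengths AHT→5/4, CNR→7; new cluster ACHNRT
  updated: d(ACHNRT,I)=31/4
step 6: merge (ACHNRT,I) at d=31/4; branch lengths ACHNRT→31/8, I→31/8; new cluster ACHINRT
final tree: ((((A:-1,H:4):63/8,T:105/8):5/4,(C:25/12,(N:9/2,R:9/2):107/12):7):31/8,I:31/8)
total length: 60

60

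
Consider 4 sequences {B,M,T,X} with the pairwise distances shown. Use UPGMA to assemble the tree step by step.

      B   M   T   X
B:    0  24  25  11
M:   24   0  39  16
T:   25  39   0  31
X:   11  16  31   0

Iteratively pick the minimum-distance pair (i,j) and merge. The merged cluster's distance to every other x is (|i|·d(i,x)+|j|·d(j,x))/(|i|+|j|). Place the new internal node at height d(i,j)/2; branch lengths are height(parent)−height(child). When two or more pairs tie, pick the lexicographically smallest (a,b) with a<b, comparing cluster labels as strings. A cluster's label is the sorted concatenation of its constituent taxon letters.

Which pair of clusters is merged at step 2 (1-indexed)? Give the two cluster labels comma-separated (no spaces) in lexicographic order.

BX,M

step 1: merge (B,X) at d=11; branch lengths B→11/2, X→11/2; new cluster BX
  updated: d(BX,M)=20, d(BX,T)=28
step 2: merge (BX,M) at d=20; branch lengths BX→9/2, M→10; new cluster BMX
  updated: d(BMX,T)=95/3
step 3: merge (BMX,T) at d=95/3; branch lengths BMX→35/6, T→95/6; new cluster BMTX
final tree: (((B:11/2,X:11/2):9/2,M:10):35/6,T:95/6)
total length: 283/6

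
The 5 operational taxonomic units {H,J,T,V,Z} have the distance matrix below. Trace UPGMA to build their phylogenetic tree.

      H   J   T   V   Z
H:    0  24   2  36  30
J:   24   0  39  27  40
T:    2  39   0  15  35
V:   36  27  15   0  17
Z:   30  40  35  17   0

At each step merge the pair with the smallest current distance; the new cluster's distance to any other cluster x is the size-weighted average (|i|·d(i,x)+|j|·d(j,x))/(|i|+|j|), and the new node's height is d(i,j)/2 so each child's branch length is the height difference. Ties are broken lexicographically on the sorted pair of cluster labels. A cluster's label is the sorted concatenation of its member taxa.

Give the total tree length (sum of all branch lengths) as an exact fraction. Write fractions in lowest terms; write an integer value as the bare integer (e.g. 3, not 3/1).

113/2

iteration 1: select H,T (d=2); attach at lengths (1, 1); label the merged cluster HT
  updated: d(HT,J)=63/2, d(HT,V)=51/2, d(HT,Z)=65/2
iteration 2: select V,Z (d=17); attach at lengths (17/2, 17/2); label the merged cluster VZ
  updated: d(HT,VZ)=29, d(J,VZ)=67/2
iteration 3: select HT,VZ (d=29); attach at lengths (27/2, 6); label the merged cluster HTVZ
  updated: d(HTVZ,J)=65/2
iteration 4: select HTVZ,J (d=65/2); attach at lengths (7/4, 65/4); label the merged cluster HJTVZ
final tree: (((H:1,T:1):27/2,(V:17/2,Z:17/2):6):7/4,J:65/4)
total length: 113/2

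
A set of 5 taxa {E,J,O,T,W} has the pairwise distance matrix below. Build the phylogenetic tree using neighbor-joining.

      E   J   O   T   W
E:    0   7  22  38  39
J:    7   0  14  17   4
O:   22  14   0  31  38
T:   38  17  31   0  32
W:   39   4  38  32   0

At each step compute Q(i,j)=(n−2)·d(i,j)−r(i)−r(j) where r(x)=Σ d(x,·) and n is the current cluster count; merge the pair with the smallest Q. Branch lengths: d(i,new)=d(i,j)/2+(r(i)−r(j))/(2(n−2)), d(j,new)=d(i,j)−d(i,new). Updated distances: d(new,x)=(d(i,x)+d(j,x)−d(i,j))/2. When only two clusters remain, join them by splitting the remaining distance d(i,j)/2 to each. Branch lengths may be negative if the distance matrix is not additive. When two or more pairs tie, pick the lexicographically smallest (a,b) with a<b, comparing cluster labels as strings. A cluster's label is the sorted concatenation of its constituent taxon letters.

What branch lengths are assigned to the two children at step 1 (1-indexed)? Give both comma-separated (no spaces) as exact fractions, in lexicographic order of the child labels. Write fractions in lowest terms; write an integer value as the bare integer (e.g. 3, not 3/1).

iteration 1: select E,O (d=22, Q=-145); attach at lengths (67/6, 65/6); label the merged cluster EO
  updated: d(EO,J)=-1/2, d(EO,T)=47/2, d(EO,W)=55/2
iteration 2: select EO,T (d=47/2, Q=-76); attach at lengths (25/4, 69/4); label the merged cluster EOT
  updated: d(EOT,J)=-7/2, d(EOT,W)=18
iteration 3: select EOT,J (d=-7/2, Q=-37/2); attach at lengths (21/4, -35/4); label the merged cluster EJOT
  updated: d(EJOT,W)=51/4
iteration 4: select EJOT,W (d=51/4); attach at lengths (51/8, 51/8); label the merged cluster EJOTW
final tree: ((((E:67/6,O:65/6):25/4,T:69/4):21/4,J:-35/4):51/8,W:51/8)
total length: 219/4

67/6,65/6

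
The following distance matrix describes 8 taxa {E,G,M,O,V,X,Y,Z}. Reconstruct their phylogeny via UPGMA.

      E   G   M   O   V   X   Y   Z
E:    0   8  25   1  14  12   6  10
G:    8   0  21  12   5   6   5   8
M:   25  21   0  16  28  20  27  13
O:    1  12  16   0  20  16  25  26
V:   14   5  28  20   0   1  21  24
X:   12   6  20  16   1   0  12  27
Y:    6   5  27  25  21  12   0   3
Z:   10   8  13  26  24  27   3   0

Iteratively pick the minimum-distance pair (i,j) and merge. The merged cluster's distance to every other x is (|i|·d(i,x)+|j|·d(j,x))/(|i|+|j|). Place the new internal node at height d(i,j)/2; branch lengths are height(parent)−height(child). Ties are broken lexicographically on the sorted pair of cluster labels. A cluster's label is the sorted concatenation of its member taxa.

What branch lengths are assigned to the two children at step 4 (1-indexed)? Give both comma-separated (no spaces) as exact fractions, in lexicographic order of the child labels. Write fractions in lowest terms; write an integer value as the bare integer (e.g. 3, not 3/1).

11/4,9/4

iteration 1: select E,O (d=1); attach at lengths (1/2, 1/2); label the merged cluster EO
  updated: d(EO,G)=10, d(EO,M)=41/2, d(EO,V)=17, d(EO,X)=14, d(EO,Y)=31/2, d(EO,Z)=18
iteration 2: select V,X (d=1); attach at lengths (1/2, 1/2); label the merged cluster VX
  updated: d(EO,VX)=31/2, d(G,VX)=11/2, d(M,VX)=24, d(VX,Y)=33/2, d(VX,Z)=51/2
iteration 3: select Y,Z (d=3); attach at lengths (3/2, 3/2); label the merged cluster YZ
  updated: d(EO,YZ)=67/4, d(G,YZ)=13/2, d(M,YZ)=20, d(VX,YZ)=21
iteration 4: select G,VX (d=11/2); attach at lengths (11/4, 9/4); label the merged cluster GVX
  updated: d(EO,GVX)=41/3, d(GVX,M)=23, d(GVX,YZ)=97/6
iteration 5: select EO,GVX (d=41/3); attach at lengths (19/3, 49/12); label the merged cluster EGOVX
  updated: d(EGOVX,M)=22, d(EGOVX,YZ)=82/5
iteration 6: select EGOVX,YZ (d=82/5); attach at lengths (41/30, 67/10); label the merged cluster EGOVXYZ
  updated: d(EGOVXYZ,M)=150/7
iteration 7: select EGOVXYZ,M (d=150/7); attach at lengths (88/35, 75/7); label the merged cluster EGMOVXYZ
final tree: ((((E:1/2,O:1/2):19/3,(G:11/4,(V:1/2,X:1/2):9/4):49/12):41/30,(Y:3/2,Z:3/2):67/10):88/35,M:75/7)
total length: 17519/420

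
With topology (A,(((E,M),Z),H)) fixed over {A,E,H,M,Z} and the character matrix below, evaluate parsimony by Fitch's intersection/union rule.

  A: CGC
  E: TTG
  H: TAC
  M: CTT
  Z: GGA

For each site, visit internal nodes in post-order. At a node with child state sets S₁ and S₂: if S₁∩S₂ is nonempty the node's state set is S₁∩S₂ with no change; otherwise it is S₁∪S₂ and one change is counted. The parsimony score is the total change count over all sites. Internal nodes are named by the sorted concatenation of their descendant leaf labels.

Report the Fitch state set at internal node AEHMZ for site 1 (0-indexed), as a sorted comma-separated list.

[col 0] EM: children E:{T}, M:{C} ∪→ {C,T}; cost 1
[col 0] EMZ: children EM:{C,T}, Z:{G} ∪→ {C,G,T}; cost 1
[col 0] EHMZ: children EMZ:{C,G,T}, H:{T} ∩→ {T}; cost 0
[col 0] AEHMZ: children A:{C}, EHMZ:{T} ∪→ {C,T}; cost 1
[col 1] EM: children E:{T}, M:{T} ∩→ {T}; cost 0
[col 1] EMZ: children EM:{T}, Z:{G} ∪→ {G,T}; cost 1
[col 1] EHMZ: children EMZ:{G,T}, H:{A} ∪→ {A,G,T}; cost 1
[col 1] AEHMZ: children A:{G}, EHMZ:{A,G,T} ∩→ {G}; cost 0
[col 2] EM: children E:{G}, M:{T} ∪→ {G,T}; cost 1
[col 2] EMZ: children EM:{G,T}, Z:{A} ∪→ {A,G,T}; cost 1
[col 2] EHMZ: children EMZ:{A,G,T}, H:{C} ∪→ {A,C,G,T}; cost 1
[col 2] AEHMZ: children A:{C}, EHMZ:{A,C,G,T} ∩→ {C}; cost 0
per-site changes: [3, 2, 3]; total = 8

G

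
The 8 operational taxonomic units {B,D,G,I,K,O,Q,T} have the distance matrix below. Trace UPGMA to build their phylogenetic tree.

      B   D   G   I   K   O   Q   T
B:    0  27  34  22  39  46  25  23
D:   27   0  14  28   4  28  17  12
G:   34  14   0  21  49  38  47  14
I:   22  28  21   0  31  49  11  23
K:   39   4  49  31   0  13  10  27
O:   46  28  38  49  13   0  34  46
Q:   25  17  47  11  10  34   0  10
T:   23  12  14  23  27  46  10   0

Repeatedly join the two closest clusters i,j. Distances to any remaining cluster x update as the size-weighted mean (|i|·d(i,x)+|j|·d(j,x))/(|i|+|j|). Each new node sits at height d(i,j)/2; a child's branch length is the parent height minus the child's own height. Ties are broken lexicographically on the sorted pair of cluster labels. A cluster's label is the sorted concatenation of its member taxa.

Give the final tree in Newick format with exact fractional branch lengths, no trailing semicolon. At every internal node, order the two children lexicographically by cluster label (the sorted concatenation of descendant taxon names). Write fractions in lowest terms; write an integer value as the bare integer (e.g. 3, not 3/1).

((B:85/6,(((D:2,K:2):25/4,(Q:5,T:5):13/4):85/16,(G:21/2,I:21/2):49/16):29/48):167/42,O:127/7)

1. join D+K (d=4) ⇒ DK; edges |D|=2, |K|=2
  updated: d(B,DK)=33, d(DK,G)=63/2, d(DK,I)=59/2, d(DK,O)=41/2, d(DK,Q)=27/2, d(DK,T)=39/2
2. join Q+T (d=10) ⇒ QT; edges |Q|=5, |T|=5
  updated: d(B,QT)=24, d(DK,QT)=33/2, d(G,QT)=61/2, d(I,QT)=17, d(O,QT)=40
3. join DK+QT (d=33/2) ⇒ DKQT; edges |DK|=25/4, |QT|=13/4
  updated: d(B,DKQT)=57/2, d(DKQT,G)=31, d(DKQT,I)=93/4, d(DKQT,O)=121/4
4. join G+I (d=21) ⇒ GI; edges |G|=21/2, |I|=21/2
  updated: d(B,GI)=28, d(DKQT,GI)=217/8, d(GI,O)=87/2
5. join DKQT+GI (d=217/8) ⇒ DGIKQT; edges |DKQT|=85/16, |GI|=49/16
  updated: d(B,DGIKQT)=85/3, d(DGIKQT,O)=104/3
6. join B+DGIKQT (d=85/3) ⇒ BDGIKQT; edges |B|=85/6, |DGIKQT|=29/48
  updated: d(BDGIKQT,O)=254/7
7. join BDGIKQT+O (d=254/7) ⇒ BDGIKOQT; edges |BDGIKQT|=167/42, |O|=127/7
final tree: ((B:85/6,(((D:2,K:2):25/4,(Q:5,T:5):13/4):85/16,(G:21/2,I:21/2):49/16):29/48):167/42,O:127/7)
total length: 30161/336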